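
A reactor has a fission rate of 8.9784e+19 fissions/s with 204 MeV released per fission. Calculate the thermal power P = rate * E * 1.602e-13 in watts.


P = fission_rate * E_MeV * 1.602e-13
P = 8.9784e+19 * 204 * 1.602e-13
P = 2.9342e+09 W

2.9342e+09


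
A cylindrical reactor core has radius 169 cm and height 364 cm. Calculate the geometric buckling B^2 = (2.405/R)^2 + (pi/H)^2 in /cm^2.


B^2 = (2.405/R)^2 + (pi/H)^2
B^2 = (2.405/169)^2 + (pi/364)^2
B^2 = 2.7700e-04 /cm^2

2.7700e-04


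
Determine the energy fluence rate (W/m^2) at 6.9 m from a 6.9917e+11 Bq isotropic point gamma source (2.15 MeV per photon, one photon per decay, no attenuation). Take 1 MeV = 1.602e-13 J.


psi = A * E * 1.602e-13 / (4*pi*r^2)
psi = 6.9917e+11 * 2.15 * 1.602e-13 / (4*pi*6.9^2)
psi = 4.0251e-04 W/m^2

4.0251e-04


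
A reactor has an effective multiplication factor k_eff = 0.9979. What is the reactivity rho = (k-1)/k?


rho = (k_eff - 1) / k_eff
rho = (0.9979 - 1) / 0.9979
rho = -0.0021044

-0.0021044


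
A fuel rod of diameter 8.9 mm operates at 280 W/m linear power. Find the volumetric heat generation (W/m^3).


r = D / 2 / 1000 = 8.9 / 2 / 1000 = 0.00445 m
q''' = q' / (pi * r^2)
q''' = 280 / (pi * 0.00445^2)
q''' = 4.5008e+06 W/m^3

4.5008e+06


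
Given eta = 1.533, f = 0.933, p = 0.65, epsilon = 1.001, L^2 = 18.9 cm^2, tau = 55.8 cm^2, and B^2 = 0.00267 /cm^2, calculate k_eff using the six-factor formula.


k_inf = eta*f*p*eps = 1.533*0.933*0.65*1.001 = 0.9306175
P_TNL = 1/(1 + L^2*B^2) = 1/(1 + 18.9*0.00267) = 0.9519612
P_FNL = exp(-B^2*tau) = exp(-0.00267*55.8) = 0.8615812
k_eff = k_inf * P_TNL * P_FNL = 0.9306175 * 0.9519612 * 0.8615812
k_eff = 0.76328

0.76328


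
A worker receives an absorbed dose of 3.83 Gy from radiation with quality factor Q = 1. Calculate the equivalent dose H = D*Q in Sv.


H = D * Q
H = 3.83 * 1
H = 3.8300 Sv

3.8300


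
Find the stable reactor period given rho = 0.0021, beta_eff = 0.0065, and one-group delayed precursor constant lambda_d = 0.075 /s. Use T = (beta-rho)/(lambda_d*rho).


T = (beta - rho) / (lambda_d * rho)
T = (0.0065 - 0.0021) / (0.075 * 0.0021)
T = 27.937 s

27.937


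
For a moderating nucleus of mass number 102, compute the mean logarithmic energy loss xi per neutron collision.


xi = 1 + (A-1)^2/(2A) * ln((A-1)/(A+1))
xi = 1 + (102-1)^2/(2*102) * ln((102-1)/(102 +1))
xi = 0.019480

0.019480


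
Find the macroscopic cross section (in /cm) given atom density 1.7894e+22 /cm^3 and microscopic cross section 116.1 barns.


Sigma = N * sigma_barns * 1e-24
Sigma = 1.7894e+22 * 116.1 * 1e-24
Sigma = 2.0775 /cm

2.0775


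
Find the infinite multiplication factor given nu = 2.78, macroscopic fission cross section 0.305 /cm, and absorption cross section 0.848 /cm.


k_inf = nu * Sigma_f / Sigma_a
k_inf = 2.78 * 0.305 / 0.848
k_inf = 0.99988

0.99988


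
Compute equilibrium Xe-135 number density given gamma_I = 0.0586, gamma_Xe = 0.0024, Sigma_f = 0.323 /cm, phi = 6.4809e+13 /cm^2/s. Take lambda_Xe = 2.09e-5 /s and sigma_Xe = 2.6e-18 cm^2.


Xe_eq = (gamma_I + gamma_Xe) * Sigma_f * phi / (lambda_Xe + sigma_Xe * phi)
Numerator = (0.0586 + 0.0024) * 0.323 * 6.4809e+13 = 1.276932e+12
Denominator = 2.09e-5 + 2.6e-18 * 6.4809e+13 = 1.894034e-04
Xe_eq = 1.276932e+12 / 1.894034e-04 = 6.7419e+15 /cm^3

6.7419e+15


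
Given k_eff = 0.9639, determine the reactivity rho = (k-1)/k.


rho = (k_eff - 1) / k_eff
rho = (0.9639 - 1) / 0.9639
rho = -0.037452

-0.037452


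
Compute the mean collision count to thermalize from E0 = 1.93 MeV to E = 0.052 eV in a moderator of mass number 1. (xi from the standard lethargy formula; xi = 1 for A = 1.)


xi = 1 + (A-1)^2/(2A)*ln((A-1)/(A+1)) = 1 (for A = 1)
n = ln(E0/E) / xi
n = ln(1.93e6 / 0.052) / 1
n = ln(3.711538e+07) / 1 = 17.430

17.430


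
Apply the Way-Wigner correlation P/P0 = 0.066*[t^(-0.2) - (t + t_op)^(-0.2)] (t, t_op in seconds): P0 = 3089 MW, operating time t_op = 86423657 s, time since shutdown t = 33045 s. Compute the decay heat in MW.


P/P0 = 0.066 * [t^(-0.2) - (t + t_op)^(-0.2)]
P/P0 = 0.066 * [33045^(-0.2) - (33045 + 86423657)^(-0.2)]
P/P0 = 0.066 * [0.1247897 - 0.02586070] = 0.006529314
P = 3089 * 0.006529314 = 20.169 MW

20.169


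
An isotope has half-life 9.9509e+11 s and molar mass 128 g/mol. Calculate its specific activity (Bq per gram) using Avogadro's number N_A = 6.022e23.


lambda = ln(2) / t_half = ln(2) / 9.9509e+11 = 6.965673e-13 /s
SA = lambda * N_A / M
SA = 6.965673e-13 * 6.022e23 / 128
SA = 3.2771e+09 Bq/g

3.2771e+09


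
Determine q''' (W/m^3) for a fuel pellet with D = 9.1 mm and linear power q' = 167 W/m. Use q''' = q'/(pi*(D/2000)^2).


r = D / 2 / 1000 = 9.1 / 2 / 1000 = 0.00455 m
q''' = q' / (pi * r^2)
q''' = 167 / (pi * 0.00455^2)
q''' = 2.5677e+06 W/m^3

2.5677e+06


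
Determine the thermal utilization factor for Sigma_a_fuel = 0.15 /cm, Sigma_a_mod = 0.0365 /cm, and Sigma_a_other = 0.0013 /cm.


f = Sigma_a_fuel / (Sigma_a_fuel + Sigma_a_mod + Sigma_a_other)
f = 0.15 / (0.15 + 0.0365 + 0.0013)
f = 0.79872

0.79872


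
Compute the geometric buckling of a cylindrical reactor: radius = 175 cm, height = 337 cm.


B^2 = (2.405/R)^2 + (pi/H)^2
B^2 = (2.405/175)^2 + (pi/337)^2
B^2 = 2.7577e-04 /cm^2

2.7577e-04


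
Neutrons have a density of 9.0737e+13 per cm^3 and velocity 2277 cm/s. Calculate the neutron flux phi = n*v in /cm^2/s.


phi = n * v
phi = 9.0737e+13 * 2277
phi = 2.0661e+17 /cm^2/s

2.0661e+17


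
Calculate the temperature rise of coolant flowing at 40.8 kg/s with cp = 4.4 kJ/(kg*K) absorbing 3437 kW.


dT = Q / (m_dot * cp)
dT = 3437 / (40.8 * 4.4)
dT = 19.145 C

19.145


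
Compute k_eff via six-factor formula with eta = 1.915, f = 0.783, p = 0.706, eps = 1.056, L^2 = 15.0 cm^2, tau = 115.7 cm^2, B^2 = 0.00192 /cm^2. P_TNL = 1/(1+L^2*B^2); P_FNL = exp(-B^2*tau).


k_inf = eta*f*p*eps = 1.915*0.783*0.706*1.056 = 1.117890
P_TNL = 1/(1 + L^2*B^2) = 1/(1 + 15.0*0.00192) = 0.9720062
P_FNL = exp(-B^2*tau) = exp(-0.00192*115.7) = 0.8008000
k_eff = k_inf * P_TNL * P_FNL = 1.117890 * 0.9720062 * 0.8008000
k_eff = 0.87015

0.87015


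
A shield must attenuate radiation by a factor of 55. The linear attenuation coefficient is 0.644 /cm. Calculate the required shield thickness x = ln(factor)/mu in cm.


x = ln(factor) / mu
x = ln(55) / 0.644
x = 6.2226 cm

6.2226


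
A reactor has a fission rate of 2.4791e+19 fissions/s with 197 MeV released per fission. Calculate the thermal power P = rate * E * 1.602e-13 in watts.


P = fission_rate * E_MeV * 1.602e-13
P = 2.4791e+19 * 197 * 1.602e-13
P = 7.8239e+08 W

7.8239e+08


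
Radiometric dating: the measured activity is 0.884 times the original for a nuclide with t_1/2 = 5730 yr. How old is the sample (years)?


lambda = ln(2) / t_half = ln(2) / 5730 = 1.209681e-04 /yr
t = -ln(A/A0) / lambda
t = -ln(0.884) / 1.209681e-04
t = 1019.3 yr

1019.3


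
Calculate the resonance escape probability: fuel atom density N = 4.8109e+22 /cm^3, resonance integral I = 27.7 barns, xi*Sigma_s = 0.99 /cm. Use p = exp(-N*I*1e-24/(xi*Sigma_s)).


p = exp(-N * I * 1e-24 / (xi*Sigma_s))
p = exp(-4.8109e+22 * 27.7 * 1e-24 / 0.99)
p = 0.26026

0.26026


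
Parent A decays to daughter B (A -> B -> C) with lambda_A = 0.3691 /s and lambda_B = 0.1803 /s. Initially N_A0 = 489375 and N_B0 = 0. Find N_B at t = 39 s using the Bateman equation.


N_B(t) = lambda_A * N_A0 / (lambda_B - lambda_A) * [exp(-lambda_A*t) - exp(-lambda_B*t)]
exp(-0.3691*39) = 5.602403e-07; exp(-0.1803*39) = 8.834287e-04
N_B = 0.3691 * 489375 / (0.1803 - 0.3691) * (5.602403e-07 - 8.834287e-04)
N_B = 844.66

844.66


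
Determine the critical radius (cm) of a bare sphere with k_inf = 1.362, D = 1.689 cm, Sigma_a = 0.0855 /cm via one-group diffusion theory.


L^2 = D / Sigma_a = 1.689 / 0.0855 = 19.75439 cm^2
B_m^2 = (k_inf - 1) / L^2 = (1.362 - 1) / 19.75439 = 0.01832504 /cm^2
For a bare sphere: B_g = pi/R, so R_c = pi / sqrt(B_m^2)
R_c = pi / sqrt(0.01832504) = 23.207 cm

23.207


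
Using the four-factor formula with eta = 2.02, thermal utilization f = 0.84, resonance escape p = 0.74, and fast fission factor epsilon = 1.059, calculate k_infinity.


k_inf = eta * f * p * epsilon
k_inf = 2.02 * 0.84 * 0.74 * 1.059
k_inf = 1.3297

1.3297


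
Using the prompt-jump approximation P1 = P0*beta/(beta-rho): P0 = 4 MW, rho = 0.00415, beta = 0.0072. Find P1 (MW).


P1/P0 = beta / (beta - rho)
P1/P0 = 0.0072 / (0.0072 - 0.00415) = 2.360656
P1 = 4 * 2.360656 = 9.4426 MW

9.4426


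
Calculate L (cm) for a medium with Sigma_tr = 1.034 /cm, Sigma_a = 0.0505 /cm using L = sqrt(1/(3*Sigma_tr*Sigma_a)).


D = 1 / (3 * Sigma_tr) = 1 / (3 * 1.034) = 0.3223727 cm
L = sqrt(D / Sigma_a)
L = sqrt(0.3223727 / 0.0505)
L = 2.5266 cm

2.5266


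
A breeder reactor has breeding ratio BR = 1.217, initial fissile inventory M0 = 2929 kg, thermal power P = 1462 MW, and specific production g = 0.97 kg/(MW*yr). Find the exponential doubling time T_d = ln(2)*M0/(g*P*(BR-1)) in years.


Breeding gain G = BR - 1 = 1.217 - 1 = 0.217
Fissile production rate = g * P * G = 0.97 * 1462 * 0.217 = 307.73638 kg/yr
T_d = ln(2) * M0 / (g * P * G)
T_d = ln(2) * 2929 / 307.73638 = 6.5973 yr

6.5973


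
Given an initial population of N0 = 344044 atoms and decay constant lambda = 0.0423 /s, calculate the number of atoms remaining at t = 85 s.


N = N0 * exp(-lambda * t)
N = 344044 * exp(-0.0423 * 85)
N = 9443.0

9443.0


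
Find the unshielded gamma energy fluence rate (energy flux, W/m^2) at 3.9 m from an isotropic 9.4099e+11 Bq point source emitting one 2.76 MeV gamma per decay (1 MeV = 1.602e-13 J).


psi = A * E * 1.602e-13 / (4*pi*r^2)
psi = 9.4099e+11 * 2.76 * 1.602e-13 / (4*pi*3.9^2)
psi = 0.0021768 W/m^2

0.0021768


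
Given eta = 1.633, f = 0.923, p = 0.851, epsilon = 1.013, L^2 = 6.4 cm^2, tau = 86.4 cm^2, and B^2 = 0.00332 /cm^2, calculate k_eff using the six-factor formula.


k_inf = eta*f*p*eps = 1.633*0.923*0.851*1.013 = 1.299352
P_TNL = 1/(1 + L^2*B^2) = 1/(1 + 6.4*0.00332) = 0.9791941
P_FNL = exp(-B^2*tau) = exp(-0.00332*86.4) = 0.7506258
k_eff = k_inf * P_TNL * P_FNL = 1.299352 * 0.9791941 * 0.7506258
k_eff = 0.95503

0.95503


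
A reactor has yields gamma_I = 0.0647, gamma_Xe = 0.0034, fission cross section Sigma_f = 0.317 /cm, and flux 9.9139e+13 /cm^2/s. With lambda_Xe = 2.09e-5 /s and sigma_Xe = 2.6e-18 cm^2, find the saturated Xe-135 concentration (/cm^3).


Xe_eq = (gamma_I + gamma_Xe) * Sigma_f * phi / (lambda_Xe + sigma_Xe * phi)
Numerator = (0.0647 + 0.0034) * 0.317 * 9.9139e+13 = 2.140183e+12
Denominator = 2.09e-5 + 2.6e-18 * 9.9139e+13 = 2.786614e-04
Xe_eq = 2.140183e+12 / 2.786614e-04 = 7.6802e+15 /cm^3

7.6802e+15


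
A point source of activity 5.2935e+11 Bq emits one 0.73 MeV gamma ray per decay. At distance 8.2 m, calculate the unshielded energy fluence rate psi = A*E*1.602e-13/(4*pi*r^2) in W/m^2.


psi = A * E * 1.602e-13 / (4*pi*r^2)
psi = 5.2935e+11 * 0.73 * 1.602e-13 / (4*pi*8.2^2)
psi = 7.3264e-05 W/m^2

7.3264e-05


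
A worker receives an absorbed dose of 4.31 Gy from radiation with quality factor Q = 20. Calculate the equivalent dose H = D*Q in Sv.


H = D * Q
H = 4.31 * 20
H = 86.200 Sv

86.200


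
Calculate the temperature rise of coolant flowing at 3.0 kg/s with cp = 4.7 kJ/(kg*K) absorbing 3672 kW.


dT = Q / (m_dot * cp)
dT = 3672 / (3.0 * 4.7)
dT = 260.43 C

260.43


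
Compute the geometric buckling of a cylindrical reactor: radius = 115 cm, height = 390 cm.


B^2 = (2.405/R)^2 + (pi/H)^2
B^2 = (2.405/115)^2 + (pi/390)^2
B^2 = 5.0224e-04 /cm^2

5.0224e-04


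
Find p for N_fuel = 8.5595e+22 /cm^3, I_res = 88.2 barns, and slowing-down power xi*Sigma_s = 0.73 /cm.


p = exp(-N * I * 1e-24 / (xi*Sigma_s))
p = exp(-8.5595e+22 * 88.2 * 1e-24 / 0.73)
p = 3.2258e-05

3.2258e-05


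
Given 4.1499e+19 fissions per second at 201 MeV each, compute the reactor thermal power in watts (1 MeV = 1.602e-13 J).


P = fission_rate * E_MeV * 1.602e-13
P = 4.1499e+19 * 201 * 1.602e-13
P = 1.3363e+09 W

1.3363e+09


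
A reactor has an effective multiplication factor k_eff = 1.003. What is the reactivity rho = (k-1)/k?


rho = (k_eff - 1) / k_eff
rho = (1.003 - 1) / 1.003
rho = 0.0029910

0.0029910


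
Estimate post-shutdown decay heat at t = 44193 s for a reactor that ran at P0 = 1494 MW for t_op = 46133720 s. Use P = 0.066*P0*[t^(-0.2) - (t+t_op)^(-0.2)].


P/P0 = 0.066 * [t^(-0.2) - (t + t_op)^(-0.2)]
P/P0 = 0.066 * [44193^(-0.2) - (44193 + 46133720)^(-0.2)]
P/P0 = 0.066 * [0.1177414 - 0.02931657] = 0.005836039
P = 1494 * 0.005836039 = 8.7190 MW

8.7190


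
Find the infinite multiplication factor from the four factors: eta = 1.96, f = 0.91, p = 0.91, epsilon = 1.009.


k_inf = eta * f * p * epsilon
k_inf = 1.96 * 0.91 * 0.91 * 1.009
k_inf = 1.6377

1.6377


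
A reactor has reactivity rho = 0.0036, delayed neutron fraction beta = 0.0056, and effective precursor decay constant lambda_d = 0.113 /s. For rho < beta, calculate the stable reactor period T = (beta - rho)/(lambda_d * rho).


T = (beta - rho) / (lambda_d * rho)
T = (0.0056 - 0.0036) / (0.113 * 0.0036)
T = 4.9164 s

4.9164


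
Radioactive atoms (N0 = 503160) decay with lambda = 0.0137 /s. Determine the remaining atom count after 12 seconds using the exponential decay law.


N = N0 * exp(-lambda * t)
N = 503160 * exp(-0.0137 * 12)
N = 426882

426882


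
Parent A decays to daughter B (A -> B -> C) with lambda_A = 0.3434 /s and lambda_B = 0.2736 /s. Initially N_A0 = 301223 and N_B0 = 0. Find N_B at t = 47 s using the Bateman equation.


N_B(t) = lambda_A * N_A0 / (lambda_B - lambda_A) * [exp(-lambda_A*t) - exp(-lambda_B*t)]
exp(-0.3434*47) = 9.785295e-08; exp(-0.2736*47) = 2.602079e-06
N_B = 0.3434 * 301223 / (0.2736 - 0.3434) * (9.785295e-08 - 2.602079e-06)
N_B = 3.7111

3.7111


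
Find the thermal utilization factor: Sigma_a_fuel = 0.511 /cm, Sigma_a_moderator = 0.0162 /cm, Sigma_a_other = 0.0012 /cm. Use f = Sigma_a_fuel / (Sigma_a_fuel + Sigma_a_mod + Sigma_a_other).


f = Sigma_a_fuel / (Sigma_a_fuel + Sigma_a_mod + Sigma_a_other)
f = 0.511 / (0.511 + 0.0162 + 0.0012)
f = 0.96707

0.96707


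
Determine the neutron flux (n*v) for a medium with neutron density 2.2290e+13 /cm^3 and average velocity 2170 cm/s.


phi = n * v
phi = 2.2290e+13 * 2170
phi = 4.8369e+16 /cm^2/s

4.8369e+16


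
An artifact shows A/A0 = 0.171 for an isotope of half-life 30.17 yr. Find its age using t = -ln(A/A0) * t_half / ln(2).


lambda = ln(2) / t_half = ln(2) / 30.17 = 0.02297472 /yr
t = -ln(A/A0) / lambda
t = -ln(0.171) / 0.02297472
t = 76.871 yr

76.871


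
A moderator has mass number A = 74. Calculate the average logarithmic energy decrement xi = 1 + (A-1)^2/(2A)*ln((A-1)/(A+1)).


xi = 1 + (A-1)^2/(2A) * ln((A-1)/(A+1))
xi = 1 + (74-1)^2/(2*74) * ln((74-1)/(74 +1))
xi = 0.026785

0.026785


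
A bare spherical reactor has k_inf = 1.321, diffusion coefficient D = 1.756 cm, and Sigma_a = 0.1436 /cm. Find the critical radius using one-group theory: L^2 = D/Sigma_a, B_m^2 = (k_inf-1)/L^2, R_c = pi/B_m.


L^2 = D / Sigma_a = 1.756 / 0.1436 = 12.22841 cm^2
B_m^2 = (k_inf - 1) / L^2 = (1.321 - 1) / 12.22841 = 0.02625035 /cm^2
For a bare sphere: B_g = pi/R, so R_c = pi / sqrt(B_m^2)
R_c = pi / sqrt(0.02625035) = 19.390 cm

19.390


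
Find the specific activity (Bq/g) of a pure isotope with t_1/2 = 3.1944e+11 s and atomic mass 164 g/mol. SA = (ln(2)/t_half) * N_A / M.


lambda = ln(2) / t_half = ln(2) / 3.1944e+11 = 2.169882e-12 /s
SA = lambda * N_A / M
SA = 2.169882e-12 * 6.022e23 / 164
SA = 7.9677e+09 Bq/g

7.9677e+09


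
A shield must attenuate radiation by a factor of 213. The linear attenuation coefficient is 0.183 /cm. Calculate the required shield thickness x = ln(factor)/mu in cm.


x = ln(factor) / mu
x = ln(213) / 0.183
x = 29.297 cm

29.297


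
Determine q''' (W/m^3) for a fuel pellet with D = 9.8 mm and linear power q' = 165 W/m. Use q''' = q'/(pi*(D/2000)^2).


r = D / 2 / 1000 = 9.8 / 2 / 1000 = 0.0049 m
q''' = q' / (pi * r^2)
q''' = 165 / (pi * 0.0049^2)
q''' = 2.1875e+06 W/m^3

2.1875e+06


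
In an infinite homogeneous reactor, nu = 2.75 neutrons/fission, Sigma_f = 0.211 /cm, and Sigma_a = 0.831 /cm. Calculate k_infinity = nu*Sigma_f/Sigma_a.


k_inf = nu * Sigma_f / Sigma_a
k_inf = 2.75 * 0.211 / 0.831
k_inf = 0.69826

0.69826


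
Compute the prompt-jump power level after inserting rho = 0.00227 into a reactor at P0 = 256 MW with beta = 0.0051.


P1/P0 = beta / (beta - rho)
P1/P0 = 0.0051 / (0.0051 - 0.00227) = 1.802120
P1 = 256 * 1.802120 = 461.34 MW

461.34


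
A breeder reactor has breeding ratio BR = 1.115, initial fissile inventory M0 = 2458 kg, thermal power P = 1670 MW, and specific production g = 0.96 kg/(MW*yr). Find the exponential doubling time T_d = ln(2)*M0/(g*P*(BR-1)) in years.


Breeding gain G = BR - 1 = 1.115 - 1 = 0.115
Fissile production rate = g * P * G = 0.96 * 1670 * 0.115 = 184.368 kg/yr
T_d = ln(2) * M0 / (g * P * G)
T_d = ln(2) * 2458 / 184.368 = 9.2411 yr

9.2411


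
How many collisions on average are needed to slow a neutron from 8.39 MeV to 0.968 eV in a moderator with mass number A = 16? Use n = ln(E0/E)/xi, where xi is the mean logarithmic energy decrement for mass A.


xi = 1 + (A-1)^2/(2A)*ln((A-1)/(A+1)) = 0.1199467 (for A = 16)
n = ln(E0/E) / xi
n = ln(8.39e6 / 0.968) / 0.1199467
n = ln(8.667355e+06) / 0.1199467 = 133.18

133.18


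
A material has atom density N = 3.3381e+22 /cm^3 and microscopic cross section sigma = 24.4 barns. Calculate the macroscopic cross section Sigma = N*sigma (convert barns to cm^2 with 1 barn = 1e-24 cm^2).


Sigma = N * sigma_barns * 1e-24
Sigma = 3.3381e+22 * 24.4 * 1e-24
Sigma = 0.81450 /cm

0.81450


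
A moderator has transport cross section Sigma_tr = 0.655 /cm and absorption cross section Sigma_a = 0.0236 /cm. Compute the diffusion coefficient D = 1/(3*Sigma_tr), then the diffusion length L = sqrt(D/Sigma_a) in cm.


D = 1 / (3 * Sigma_tr) = 1 / (3 * 0.655) = 0.5089059 cm
L = sqrt(D / Sigma_a)
L = sqrt(0.5089059 / 0.0236)
L = 4.6437 cm

4.6437


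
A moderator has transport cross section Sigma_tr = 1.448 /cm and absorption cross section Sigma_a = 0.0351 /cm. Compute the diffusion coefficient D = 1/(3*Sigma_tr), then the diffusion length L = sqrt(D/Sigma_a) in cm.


D = 1 / (3 * Sigma_tr) = 1 / (3 * 1.448) = 0.2302026 cm
L = sqrt(D / Sigma_a)
L = sqrt(0.2302026 / 0.0351)
L = 2.5610 cm

2.5610


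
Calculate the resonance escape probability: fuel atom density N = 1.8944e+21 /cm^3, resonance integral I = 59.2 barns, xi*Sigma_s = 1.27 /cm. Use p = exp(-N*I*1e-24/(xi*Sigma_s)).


p = exp(-N * I * 1e-24 / (xi*Sigma_s))
p = exp(-1.8944e+21 * 59.2 * 1e-24 / 1.27)
p = 0.91548

0.91548


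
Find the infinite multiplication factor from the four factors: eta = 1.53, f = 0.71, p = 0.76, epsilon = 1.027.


k_inf = eta * f * p * epsilon
k_inf = 1.53 * 0.71 * 0.76 * 1.027
k_inf = 0.84788

0.84788


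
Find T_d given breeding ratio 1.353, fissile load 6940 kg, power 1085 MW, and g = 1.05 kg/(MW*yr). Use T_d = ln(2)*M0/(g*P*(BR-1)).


Breeding gain G = BR - 1 = 1.353 - 1 = 0.353
Fissile production rate = g * P * G = 1.05 * 1085 * 0.353 = 402.15525 kg/yr
T_d = ln(2) * M0 / (g * P * G)
T_d = ln(2) * 6940 / 402.15525 = 11.962 yr

11.962


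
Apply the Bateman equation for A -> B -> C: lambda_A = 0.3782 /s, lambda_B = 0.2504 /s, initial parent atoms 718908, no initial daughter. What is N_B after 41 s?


N_B(t) = lambda_A * N_A0 / (lambda_B - lambda_A) * [exp(-lambda_A*t) - exp(-lambda_B*t)]
exp(-0.3782*41) = 1.843924e-07; exp(-0.2504*41) = 3.478237e-05
N_B = 0.3782 * 718908 / (0.2504 - 0.3782) * (1.843924e-07 - 3.478237e-05)
N_B = 73.606

73.606


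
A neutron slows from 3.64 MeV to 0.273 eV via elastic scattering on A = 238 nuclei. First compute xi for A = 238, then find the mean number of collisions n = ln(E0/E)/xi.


xi = 1 + (A-1)^2/(2A)*ln((A-1)/(A+1)) = 0.008379872 (for A = 238)
n = ln(E0/E) / xi
n = ln(3.64e6 / 0.273) / 0.008379872
n = ln(1.333333e+07) / 0.008379872 = 1957.8

1957.8


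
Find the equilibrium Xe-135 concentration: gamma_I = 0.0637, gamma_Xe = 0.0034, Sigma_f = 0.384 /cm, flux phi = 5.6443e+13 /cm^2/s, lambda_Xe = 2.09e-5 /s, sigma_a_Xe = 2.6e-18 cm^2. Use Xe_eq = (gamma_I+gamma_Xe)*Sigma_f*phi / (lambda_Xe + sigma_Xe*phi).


Xe_eq = (gamma_I + gamma_Xe) * Sigma_f * phi / (lambda_Xe + sigma_Xe * phi)
Numerator = (0.0637 + 0.0034) * 0.384 * 5.6443e+13 = 1.454333e+12
Denominator = 2.09e-5 + 2.6e-18 * 5.6443e+13 = 1.676518e-04
Xe_eq = 1.454333e+12 / 1.676518e-04 = 8.6747e+15 /cm^3

8.6747e+15


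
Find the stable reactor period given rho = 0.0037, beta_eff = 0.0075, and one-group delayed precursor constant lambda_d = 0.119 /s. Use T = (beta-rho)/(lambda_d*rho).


T = (beta - rho) / (lambda_d * rho)
T = (0.0075 - 0.0037) / (0.119 * 0.0037)
T = 8.6305 s

8.6305


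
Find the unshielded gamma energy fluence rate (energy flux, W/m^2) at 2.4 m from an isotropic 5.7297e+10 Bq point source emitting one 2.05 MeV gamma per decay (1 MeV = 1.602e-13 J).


psi = A * E * 1.602e-13 / (4*pi*r^2)
psi = 5.7297e+10 * 2.05 * 1.602e-13 / (4*pi*2.4^2)
psi = 2.5997e-04 W/m^2

2.5997e-04


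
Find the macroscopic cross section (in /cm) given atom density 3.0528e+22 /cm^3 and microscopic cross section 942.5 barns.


Sigma = N * sigma_barns * 1e-24
Sigma = 3.0528e+22 * 942.5 * 1e-24
Sigma = 28.773 /cm

28.773


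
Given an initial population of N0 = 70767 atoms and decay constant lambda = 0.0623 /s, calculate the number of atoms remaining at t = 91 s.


N = N0 * exp(-lambda * t)
N = 70767 * exp(-0.0623 * 91)
N = 244.17

244.17


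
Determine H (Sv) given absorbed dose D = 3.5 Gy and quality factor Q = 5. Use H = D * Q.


H = D * Q
H = 3.5 * 5
H = 17.500 Sv

17.500


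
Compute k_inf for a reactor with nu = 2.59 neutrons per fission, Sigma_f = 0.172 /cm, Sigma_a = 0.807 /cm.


k_inf = nu * Sigma_f / Sigma_a
k_inf = 2.59 * 0.172 / 0.807
k_inf = 0.55202

0.55202


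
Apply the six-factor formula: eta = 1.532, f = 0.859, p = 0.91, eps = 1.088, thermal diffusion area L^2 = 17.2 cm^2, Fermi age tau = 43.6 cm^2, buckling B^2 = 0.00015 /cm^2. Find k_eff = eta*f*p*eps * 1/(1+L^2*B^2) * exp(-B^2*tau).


k_inf = eta*f*p*eps = 1.532*0.859*0.91*1.088 = 1.302933
P_TNL = 1/(1 + L^2*B^2) = 1/(1 + 17.2*0.00015) = 0.9974266
P_FNL = exp(-B^2*tau) = exp(-0.00015*43.6) = 0.9934813
k_eff = k_inf * P_TNL * P_FNL = 1.302933 * 0.9974266 * 0.9934813
k_eff = 1.2911

1.2911


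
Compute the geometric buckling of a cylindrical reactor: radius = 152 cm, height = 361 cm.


B^2 = (2.405/R)^2 + (pi/H)^2
B^2 = (2.405/152)^2 + (pi/361)^2
B^2 = 3.2608e-04 /cm^2

3.2608e-04


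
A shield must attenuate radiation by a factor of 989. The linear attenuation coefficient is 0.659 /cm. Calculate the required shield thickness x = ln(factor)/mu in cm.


x = ln(factor) / mu
x = ln(989) / 0.659
x = 10.465 cm

10.465


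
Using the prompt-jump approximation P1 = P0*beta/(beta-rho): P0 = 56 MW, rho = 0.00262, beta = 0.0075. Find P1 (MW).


P1/P0 = beta / (beta - rho)
P1/P0 = 0.0075 / (0.0075 - 0.00262) = 1.536885
P1 = 56 * 1.536885 = 86.066 MW

86.066


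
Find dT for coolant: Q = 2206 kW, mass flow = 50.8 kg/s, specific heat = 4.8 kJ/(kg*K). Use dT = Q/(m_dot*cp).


dT = Q / (m_dot * cp)
dT = 2206 / (50.8 * 4.8)
dT = 9.0469 C

9.0469


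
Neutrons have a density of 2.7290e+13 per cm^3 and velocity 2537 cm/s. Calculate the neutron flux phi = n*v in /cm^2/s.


phi = n * v
phi = 2.7290e+13 * 2537
phi = 6.9235e+16 /cm^2/s

6.9235e+16


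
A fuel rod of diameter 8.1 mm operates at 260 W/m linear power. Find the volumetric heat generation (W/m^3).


r = D / 2 / 1000 = 8.1 / 2 / 1000 = 0.00405 m
q''' = q' / (pi * r^2)
q''' = 260 / (pi * 0.00405^2)
q''' = 5.0456e+06 W/m^3

5.0456e+06


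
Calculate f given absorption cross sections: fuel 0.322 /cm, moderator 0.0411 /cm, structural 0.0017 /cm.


f = Sigma_a_fuel / (Sigma_a_fuel + Sigma_a_mod + Sigma_a_other)
f = 0.322 / (0.322 + 0.0411 + 0.0017)
f = 0.88268

0.88268


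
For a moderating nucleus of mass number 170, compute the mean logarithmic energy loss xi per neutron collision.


xi = 1 + (A-1)^2/(2A) * ln((A-1)/(A+1))
xi = 1 + (170-1)^2/(2*170) * ln((170-1)/(170 +1))
xi = 0.011719

0.011719


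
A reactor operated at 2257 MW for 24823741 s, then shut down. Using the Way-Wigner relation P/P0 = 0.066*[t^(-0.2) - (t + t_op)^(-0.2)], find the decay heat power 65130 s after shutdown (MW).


P/P0 = 0.066 * [t^(-0.2) - (t + t_op)^(-0.2)]
P/P0 = 0.066 * [65130^(-0.2) - (65130 + 24823741)^(-0.2)]
P/P0 = 0.066 * [0.1089542 - 0.03317409] = 0.005001487
P = 2257 * 0.005001487 = 11.288 MW

11.288


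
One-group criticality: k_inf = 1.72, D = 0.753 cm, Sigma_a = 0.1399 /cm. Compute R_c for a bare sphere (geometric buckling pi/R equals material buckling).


L^2 = D / Sigma_a = 0.753 / 0.1399 = 5.382416 cm^2
B_m^2 = (k_inf - 1) / L^2 = (1.72 - 1) / 5.382416 = 0.1337689 /cm^2
For a bare sphere: B_g = pi/R, so R_c = pi / sqrt(B_m^2)
R_c = pi / sqrt(0.1337689) = 8.5896 cm

8.5896


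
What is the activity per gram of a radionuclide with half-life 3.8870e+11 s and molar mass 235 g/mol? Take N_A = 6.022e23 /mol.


lambda = ln(2) / t_half = ln(2) / 3.8870e+11 = 1.783245e-12 /s
SA = lambda * N_A / M
SA = 1.783245e-12 * 6.022e23 / 235
SA = 4.5697e+09 Bq/g

4.5697e+09


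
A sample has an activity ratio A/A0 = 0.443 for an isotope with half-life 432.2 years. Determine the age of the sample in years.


lambda = ln(2) / t_half = ln(2) / 432.2 = 0.001603765 /yr
t = -ln(A/A0) / lambda
t = -ln(0.443) / 0.001603765
t = 507.67 yr

507.67


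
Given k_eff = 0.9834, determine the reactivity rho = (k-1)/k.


rho = (k_eff - 1) / k_eff
rho = (0.9834 - 1) / 0.9834
rho = -0.016880

-0.016880


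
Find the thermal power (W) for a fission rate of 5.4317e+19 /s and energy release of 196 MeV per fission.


P = fission_rate * E_MeV * 1.602e-13
P = 5.4317e+19 * 196 * 1.602e-13
P = 1.7055e+09 W

1.7055e+09


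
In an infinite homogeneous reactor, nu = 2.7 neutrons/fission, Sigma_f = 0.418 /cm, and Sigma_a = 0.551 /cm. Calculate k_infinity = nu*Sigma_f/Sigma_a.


k_inf = nu * Sigma_f / Sigma_a
k_inf = 2.7 * 0.418 / 0.551
k_inf = 2.0483

2.0483


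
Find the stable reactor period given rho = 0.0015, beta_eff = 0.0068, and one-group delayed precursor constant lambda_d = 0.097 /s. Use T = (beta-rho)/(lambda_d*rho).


T = (beta - rho) / (lambda_d * rho)
T = (0.0068 - 0.0015) / (0.097 * 0.0015)
T = 36.426 s

36.426


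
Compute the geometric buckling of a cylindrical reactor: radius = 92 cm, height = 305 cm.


B^2 = (2.405/R)^2 + (pi/H)^2
B^2 = (2.405/92)^2 + (pi/305)^2
B^2 = 7.8946e-04 /cm^2

7.8946e-04


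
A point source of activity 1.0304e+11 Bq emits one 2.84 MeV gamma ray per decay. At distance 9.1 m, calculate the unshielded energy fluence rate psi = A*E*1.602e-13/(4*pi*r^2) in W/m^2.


psi = A * E * 1.602e-13 / (4*pi*r^2)
psi = 1.0304e+11 * 2.84 * 1.602e-13 / (4*pi*9.1^2)
psi = 4.5050e-05 W/m^2

4.5050e-05


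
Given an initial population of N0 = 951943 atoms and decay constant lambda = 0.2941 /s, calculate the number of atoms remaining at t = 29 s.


N = N0 * exp(-lambda * t)
N = 951943 * exp(-0.2941 * 29)
N = 188.17

188.17


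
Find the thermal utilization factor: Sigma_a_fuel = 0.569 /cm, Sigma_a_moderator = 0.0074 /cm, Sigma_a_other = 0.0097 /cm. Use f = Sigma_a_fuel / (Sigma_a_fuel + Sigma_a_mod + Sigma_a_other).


f = Sigma_a_fuel / (Sigma_a_fuel + Sigma_a_mod + Sigma_a_other)
f = 0.569 / (0.569 + 0.0074 + 0.0097)
f = 0.97082

0.97082


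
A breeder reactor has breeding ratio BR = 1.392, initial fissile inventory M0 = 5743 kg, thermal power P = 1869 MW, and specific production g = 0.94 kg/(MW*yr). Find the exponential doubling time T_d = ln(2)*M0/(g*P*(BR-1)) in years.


Breeding gain G = BR - 1 = 1.392 - 1 = 0.392
Fissile production rate = g * P * G = 0.94 * 1869 * 0.392 = 688.68912 kg/yr
T_d = ln(2) * M0 / (g * P * G)
T_d = ln(2) * 5743 / 688.68912 = 5.7802 yr

5.7802


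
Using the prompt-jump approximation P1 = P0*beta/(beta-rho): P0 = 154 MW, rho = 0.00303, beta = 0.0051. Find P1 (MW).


P1/P0 = beta / (beta - rho)
P1/P0 = 0.0051 / (0.0051 - 0.00303) = 2.463768
P1 = 154 * 2.463768 = 379.42 MW

379.42


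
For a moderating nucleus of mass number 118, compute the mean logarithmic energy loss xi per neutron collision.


xi = 1 + (A-1)^2/(2A) * ln((A-1)/(A+1))
xi = 1 + (118-1)^2/(2*118) * ln((118-1)/(118 +1))
xi = 0.016854

0.016854


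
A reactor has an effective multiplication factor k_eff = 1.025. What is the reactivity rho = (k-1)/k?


rho = (k_eff - 1) / k_eff
rho = (1.025 - 1) / 1.025
rho = 0.024390

0.024390


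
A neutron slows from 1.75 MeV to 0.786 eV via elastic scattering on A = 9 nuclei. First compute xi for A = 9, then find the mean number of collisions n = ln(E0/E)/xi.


xi = 1 + (A-1)^2/(2A)*ln((A-1)/(A+1)) = 0.2066007 (for A = 9)
n = ln(E0/E) / xi
n = ln(1.75e6 / 0.786) / 0.2066007
n = ln(2.226463e+06) / 0.2066007 = 70.745

70.745


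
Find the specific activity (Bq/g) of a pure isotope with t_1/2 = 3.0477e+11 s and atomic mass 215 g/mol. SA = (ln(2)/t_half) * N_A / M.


lambda = ln(2) / t_half = ln(2) / 3.0477e+11 = 2.274329e-12 /s
SA = lambda * N_A / M
SA = 2.274329e-12 * 6.022e23 / 215
SA = 6.3702e+09 Bq/g

6.3702e+09


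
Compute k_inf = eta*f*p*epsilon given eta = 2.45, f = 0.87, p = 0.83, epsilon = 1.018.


k_inf = eta * f * p * epsilon
k_inf = 2.45 * 0.87 * 0.83 * 1.018
k_inf = 1.8010

1.8010


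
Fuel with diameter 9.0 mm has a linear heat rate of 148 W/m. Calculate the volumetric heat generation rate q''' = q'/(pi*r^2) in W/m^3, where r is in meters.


r = D / 2 / 1000 = 9.0 / 2 / 1000 = 0.0045 m
q''' = q' / (pi * r^2)
q''' = 148 / (pi * 0.0045^2)
q''' = 2.3264e+06 W/m^3

2.3264e+06


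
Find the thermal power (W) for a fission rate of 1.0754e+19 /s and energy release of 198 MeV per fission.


P = fission_rate * E_MeV * 1.602e-13
P = 1.0754e+19 * 198 * 1.602e-13
P = 3.4111e+08 W

3.4111e+08


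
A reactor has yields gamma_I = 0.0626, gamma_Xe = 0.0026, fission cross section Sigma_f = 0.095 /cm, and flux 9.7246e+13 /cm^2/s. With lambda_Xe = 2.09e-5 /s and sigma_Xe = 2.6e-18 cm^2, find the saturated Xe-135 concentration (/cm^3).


Xe_eq = (gamma_I + gamma_Xe) * Sigma_f * phi / (lambda_Xe + sigma_Xe * phi)
Numerator = (0.0626 + 0.0026) * 0.095 * 9.7246e+13 = 6.023417e+11
Denominator = 2.09e-5 + 2.6e-18 * 9.7246e+13 = 2.737396e-04
Xe_eq = 6.023417e+11 / 2.737396e-04 = 2.2004e+15 /cm^3

2.2004e+15


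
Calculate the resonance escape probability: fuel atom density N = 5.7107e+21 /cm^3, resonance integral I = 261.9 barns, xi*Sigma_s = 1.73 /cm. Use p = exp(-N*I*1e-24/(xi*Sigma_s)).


p = exp(-N * I * 1e-24 / (xi*Sigma_s))
p = exp(-5.7107e+21 * 261.9 * 1e-24 / 1.73)
p = 0.42125

0.42125


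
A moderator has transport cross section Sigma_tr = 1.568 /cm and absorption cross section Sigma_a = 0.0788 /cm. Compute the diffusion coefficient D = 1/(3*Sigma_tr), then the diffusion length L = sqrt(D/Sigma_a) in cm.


D = 1 / (3 * Sigma_tr) = 1 / (3 * 1.568) = 0.2125850 cm
L = sqrt(D / Sigma_a)
L = sqrt(0.2125850 / 0.0788)
L = 1.6425 cm

1.6425


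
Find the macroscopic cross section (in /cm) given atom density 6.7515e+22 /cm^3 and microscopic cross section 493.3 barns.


Sigma = N * sigma_barns * 1e-24
Sigma = 6.7515e+22 * 493.3 * 1e-24
Sigma = 33.305 /cm

33.305


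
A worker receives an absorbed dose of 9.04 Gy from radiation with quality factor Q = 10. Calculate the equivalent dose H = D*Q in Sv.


H = D * Q
H = 9.04 * 10
H = 90.400 Sv

90.400


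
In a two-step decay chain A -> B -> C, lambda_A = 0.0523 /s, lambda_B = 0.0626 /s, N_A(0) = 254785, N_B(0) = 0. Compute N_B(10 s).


N_B(t) = lambda_A * N_A0 / (lambda_B - lambda_A) * [exp(-lambda_A*t) - exp(-lambda_B*t)]
exp(-0.0523*10) = 0.5927397; exp(-0.0626*10) = 0.5347264
N_B = 0.0523 * 254785 / (0.0626 - 0.0523) * (0.5927397 - 0.5347264)
N_B = 75053

75053


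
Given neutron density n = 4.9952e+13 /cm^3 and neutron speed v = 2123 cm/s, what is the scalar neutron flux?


phi = n * v
phi = 4.9952e+13 * 2123
phi = 1.0605e+17 /cm^2/s

1.0605e+17


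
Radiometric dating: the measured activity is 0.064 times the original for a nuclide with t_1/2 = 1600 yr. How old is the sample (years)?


lambda = ln(2) / t_half = ln(2) / 1600 = 4.332170e-04 /yr
t = -ln(A/A0) / lambda
t = -ln(0.064) / 4.332170e-04
t = 6345.3 yr

6345.3


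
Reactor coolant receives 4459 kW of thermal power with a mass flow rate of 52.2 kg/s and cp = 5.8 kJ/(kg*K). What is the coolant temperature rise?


dT = Q / (m_dot * cp)
dT = 4459 / (52.2 * 5.8)
dT = 14.728 C

14.728


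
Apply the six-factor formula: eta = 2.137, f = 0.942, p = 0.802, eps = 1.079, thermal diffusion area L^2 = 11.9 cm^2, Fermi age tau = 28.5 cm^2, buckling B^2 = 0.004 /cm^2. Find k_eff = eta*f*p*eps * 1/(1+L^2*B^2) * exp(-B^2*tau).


k_inf = eta*f*p*eps = 2.137*0.942*0.802*1.079 = 1.742012
P_TNL = 1/(1 + L^2*B^2) = 1/(1 + 11.9*0.004) = 0.9545628
P_FNL = exp(-B^2*tau) = exp(-0.004*28.5) = 0.8922580
k_eff = k_inf * P_TNL * P_FNL = 1.742012 * 0.9545628 * 0.8922580
k_eff = 1.4837

1.4837


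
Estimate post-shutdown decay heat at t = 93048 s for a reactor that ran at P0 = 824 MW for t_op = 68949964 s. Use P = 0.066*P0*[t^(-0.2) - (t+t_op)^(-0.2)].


P/P0 = 0.066 * [t^(-0.2) - (t + t_op)^(-0.2)]
P/P0 = 0.066 * [93048^(-0.2) - (93048 + 68949964)^(-0.2)]
P/P0 = 0.066 * [0.1014515 - 0.02705055] = 0.004910463
P = 824 * 0.004910463 = 4.0462 MW

4.0462


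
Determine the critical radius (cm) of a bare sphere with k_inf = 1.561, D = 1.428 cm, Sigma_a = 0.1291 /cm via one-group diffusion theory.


L^2 = D / Sigma_a = 1.428 / 0.1291 = 11.06119 cm^2
B_m^2 = (k_inf - 1) / L^2 = (1.561 - 1) / 11.06119 = 0.05071787 /cm^2
For a bare sphere: B_g = pi/R, so R_c = pi / sqrt(B_m^2)
R_c = pi / sqrt(0.05071787) = 13.950 cm

13.950


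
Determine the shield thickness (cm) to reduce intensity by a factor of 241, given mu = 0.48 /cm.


x = ln(factor) / mu
x = ln(241) / 0.48
x = 11.427 cm

11.427


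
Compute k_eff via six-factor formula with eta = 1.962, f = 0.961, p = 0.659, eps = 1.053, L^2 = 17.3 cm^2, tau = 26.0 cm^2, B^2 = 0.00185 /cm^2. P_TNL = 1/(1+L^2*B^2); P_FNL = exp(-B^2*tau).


k_inf = eta*f*p*eps = 1.962*0.961*0.659*1.053 = 1.308387
P_TNL = 1/(1 + L^2*B^2) = 1/(1 + 17.3*0.00185) = 0.9689876
P_FNL = exp(-B^2*tau) = exp(-0.00185*26.0) = 0.9530385
k_eff = k_inf * P_TNL * P_FNL = 1.308387 * 0.9689876 * 0.9530385
k_eff = 1.2083

1.2083


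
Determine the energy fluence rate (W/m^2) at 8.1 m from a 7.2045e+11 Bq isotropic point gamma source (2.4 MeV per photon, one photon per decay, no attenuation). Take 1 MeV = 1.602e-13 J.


psi = A * E * 1.602e-13 / (4*pi*r^2)
psi = 7.2045e+11 * 2.4 * 1.602e-13 / (4*pi*8.1^2)
psi = 3.3597e-04 W/m^2

3.3597e-04


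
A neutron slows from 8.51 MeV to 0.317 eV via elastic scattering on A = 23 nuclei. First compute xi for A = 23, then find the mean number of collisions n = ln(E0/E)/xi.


xi = 1 + (A-1)^2/(2A)*ln((A-1)/(A+1)) = 0.08448899 (for A = 23)
n = ln(E0/E) / xi
n = ln(8.51e6 / 0.317) / 0.08448899
n = ln(2.684543e+07) / 0.08448899 = 202.46

202.46


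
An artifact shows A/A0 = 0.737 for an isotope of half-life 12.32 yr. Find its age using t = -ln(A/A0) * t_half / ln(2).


lambda = ln(2) / t_half = ln(2) / 12.32 = 0.05626195 /yr
t = -ln(A/A0) / lambda
t = -ln(0.737) / 0.05626195
t = 5.4240 yr

5.4240


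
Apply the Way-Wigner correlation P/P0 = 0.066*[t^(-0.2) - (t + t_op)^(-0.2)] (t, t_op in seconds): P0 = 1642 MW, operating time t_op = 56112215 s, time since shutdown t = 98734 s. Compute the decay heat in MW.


P/P0 = 0.066 * [t^(-0.2) - (t + t_op)^(-0.2)]
P/P0 = 0.066 * [98734^(-0.2) - (98734 + 56112215)^(-0.2)]
P/P0 = 0.066 * [0.1002551 - 0.02818615] = 0.004756551
P = 1642 * 0.004756551 = 7.8103 MW

7.8103


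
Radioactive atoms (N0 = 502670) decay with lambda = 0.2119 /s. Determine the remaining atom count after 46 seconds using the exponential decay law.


N = N0 * exp(-lambda * t)
N = 502670 * exp(-0.2119 * 46)
N = 29.379

29.379


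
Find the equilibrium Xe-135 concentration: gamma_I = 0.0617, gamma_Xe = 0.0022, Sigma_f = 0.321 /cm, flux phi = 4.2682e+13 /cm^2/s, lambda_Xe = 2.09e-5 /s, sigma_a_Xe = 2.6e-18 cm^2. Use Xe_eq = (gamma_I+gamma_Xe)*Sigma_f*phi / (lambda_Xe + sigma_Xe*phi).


Xe_eq = (gamma_I + gamma_Xe) * Sigma_f * phi / (lambda_Xe + sigma_Xe * phi)
Numerator = (0.0617 + 0.0022) * 0.321 * 4.2682e+13 = 8.754889e+11
Denominator = 2.09e-5 + 2.6e-18 * 4.2682e+13 = 1.318732e-04
Xe_eq = 8.754889e+11 / 1.318732e-04 = 6.6389e+15 /cm^3

6.6389e+15


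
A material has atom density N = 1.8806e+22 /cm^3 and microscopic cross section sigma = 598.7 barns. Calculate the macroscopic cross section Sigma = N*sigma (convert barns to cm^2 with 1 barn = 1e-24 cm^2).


Sigma = N * sigma_barns * 1e-24
Sigma = 1.8806e+22 * 598.7 * 1e-24
Sigma = 11.259 /cm

11.259


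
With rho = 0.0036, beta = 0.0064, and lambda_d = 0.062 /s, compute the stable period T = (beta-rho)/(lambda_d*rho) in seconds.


T = (beta - rho) / (lambda_d * rho)
T = (0.0064 - 0.0036) / (0.062 * 0.0036)
T = 12.545 s

12.545


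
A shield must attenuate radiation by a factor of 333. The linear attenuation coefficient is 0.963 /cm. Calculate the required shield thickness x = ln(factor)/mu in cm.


x = ln(factor) / mu
x = ln(333) / 0.963
x = 6.0313 cm

6.0313


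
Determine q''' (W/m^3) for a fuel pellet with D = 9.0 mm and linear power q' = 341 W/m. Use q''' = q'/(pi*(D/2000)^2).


r = D / 2 / 1000 = 9.0 / 2 / 1000 = 0.0045 m
q''' = q' / (pi * r^2)
q''' = 341 / (pi * 0.0045^2)
q''' = 5.3602e+06 W/m^3

5.3602e+06


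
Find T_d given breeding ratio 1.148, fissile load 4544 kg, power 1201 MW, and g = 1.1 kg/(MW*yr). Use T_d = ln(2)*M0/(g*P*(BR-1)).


Breeding gain G = BR - 1 = 1.148 - 1 = 0.148
Fissile production rate = g * P * G = 1.1 * 1201 * 0.148 = 195.5228 kg/yr
T_d = ln(2) * M0 / (g * P * G)
T_d = ln(2) * 4544 / 195.5228 = 16.109 yr

16.109


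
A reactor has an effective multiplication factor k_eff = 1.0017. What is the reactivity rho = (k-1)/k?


rho = (k_eff - 1) / k_eff
rho = (1.0017 - 1) / 1.0017
rho = 0.0016971

0.0016971


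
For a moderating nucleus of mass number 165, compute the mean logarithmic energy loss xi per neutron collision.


xi = 1 + (A-1)^2/(2A) * ln((A-1)/(A+1))
xi = 1 + (165-1)^2/(2*165) * ln((165-1)/(165 +1))
xi = 0.012072

0.012072


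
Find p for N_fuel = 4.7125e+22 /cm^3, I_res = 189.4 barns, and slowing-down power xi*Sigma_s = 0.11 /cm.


p = exp(-N * I * 1e-24 / (xi*Sigma_s))
p = exp(-4.7125e+22 * 189.4 * 1e-24 / 0.11)
p = 5.7683e-36

5.7683e-36


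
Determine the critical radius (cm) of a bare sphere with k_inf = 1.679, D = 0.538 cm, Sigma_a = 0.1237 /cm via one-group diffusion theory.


L^2 = D / Sigma_a = 0.538 / 0.1237 = 4.349232 cm^2
B_m^2 = (k_inf - 1) / L^2 = (1.679 - 1) / 4.349232 = 0.1561195 /cm^2
For a bare sphere: B_g = pi/R, so R_c = pi / sqrt(B_m^2)
R_c = pi / sqrt(0.1561195) = 7.9510 cm

7.9510


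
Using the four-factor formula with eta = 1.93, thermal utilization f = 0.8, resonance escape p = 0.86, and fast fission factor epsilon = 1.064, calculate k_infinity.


k_inf = eta * f * p * epsilon
k_inf = 1.93 * 0.8 * 0.86 * 1.064
k_inf = 1.4128

1.4128


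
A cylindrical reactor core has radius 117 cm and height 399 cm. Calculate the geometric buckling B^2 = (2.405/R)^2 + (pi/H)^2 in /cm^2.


B^2 = (2.405/R)^2 + (pi/H)^2
B^2 = (2.405/117)^2 + (pi/399)^2
B^2 = 4.8453e-04 /cm^2

4.8453e-04
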